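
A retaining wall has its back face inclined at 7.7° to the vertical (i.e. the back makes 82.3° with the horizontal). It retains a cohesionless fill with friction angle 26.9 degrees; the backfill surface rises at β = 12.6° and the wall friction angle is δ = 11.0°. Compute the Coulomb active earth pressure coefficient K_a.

0.488

K_a = sin²(α+φ) / [sin²α · sin(α−δ) · (1 + √{sin(φ+δ)sin(φ−β) / (sin(α−δ)sin(α+β))})²].
With α = 82.3°, φ = 26.9°, δ = 11.0°, β = 12.6°: K_a = 0.4885.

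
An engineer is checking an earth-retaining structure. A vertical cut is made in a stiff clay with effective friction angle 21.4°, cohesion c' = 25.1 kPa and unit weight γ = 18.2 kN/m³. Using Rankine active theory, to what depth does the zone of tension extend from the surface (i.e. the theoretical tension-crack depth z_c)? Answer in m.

4.04 m

K_a = tan²(45° − 21.4°/2) = 0.4653; √K_a = 0.6822.
The active pressure is zero where K_a γ z = 2c√K_a, so z_c = 2c/(γ√K_a) = 2×25.1/(18.2×0.6822) = 4.043 m.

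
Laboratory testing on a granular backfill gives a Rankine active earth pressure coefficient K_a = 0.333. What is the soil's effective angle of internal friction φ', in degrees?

30.0°

K_a = tan²(45° − φ/2) ⇒ 45° − φ/2 = arctan(√0.333) = 29.99°.
φ = 2(45° − 29.99°) = 30.02°.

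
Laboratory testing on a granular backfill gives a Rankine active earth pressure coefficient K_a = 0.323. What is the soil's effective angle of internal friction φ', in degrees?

K_a = tan²(45° − φ/2) ⇒ 45° − φ/2 = arctan(√0.323) = 29.61°.
φ = 2(45° − 29.61°) = 30.78°.

30.8°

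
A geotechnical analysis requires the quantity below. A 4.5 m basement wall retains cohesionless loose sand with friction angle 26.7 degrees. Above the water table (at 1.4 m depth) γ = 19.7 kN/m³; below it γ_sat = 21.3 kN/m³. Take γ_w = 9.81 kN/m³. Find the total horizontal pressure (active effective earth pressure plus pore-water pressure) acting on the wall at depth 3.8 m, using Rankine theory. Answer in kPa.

K_a = (1 − sin φ)/(1 + sin φ) = 0.3800.
γ' = 21.3 − 9.81 = 11.49 kN/m³.
Effective vertical stress at 3.8 m: σ'_v = 19.7×1.4 + 11.49×2.40 = 55.16 kPa.
σ'_h = K_a σ'_v = 0.3800 × 55.16 = 20.96 kPa; u = γ_w × 2.40 = 23.54 kPa.
Total σ_h = 20.96 + 23.54 = 44.50 kPa.

44.5 kPa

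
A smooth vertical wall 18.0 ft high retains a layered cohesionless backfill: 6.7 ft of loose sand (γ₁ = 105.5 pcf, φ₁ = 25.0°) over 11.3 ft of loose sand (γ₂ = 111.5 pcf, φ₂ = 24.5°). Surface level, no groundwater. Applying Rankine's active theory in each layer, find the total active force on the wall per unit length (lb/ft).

K_a1 = tan²(45°−25.0°/2) = 0.4059; K_a2 = tan²(45°−24.5°/2) = 0.4137.
Layer 1: σ at base = K_a1 γ₁ h₁ = 286.9 psf; P₁ = ½×286.9×6.7 = 961.1.
Layer 2: σ_v at top = γ₁h₁ = 706.9; σ_h top = K_a2×706.9 = 292.4; σ_h base = K_a2×(706.9+111.5×11.3) = 813.7.
P₂ = ½(292.4+813.7)×11.3 = 6250. Total P_a = 961.1+6250 = 7211 lb/ft.

7210 lb/ft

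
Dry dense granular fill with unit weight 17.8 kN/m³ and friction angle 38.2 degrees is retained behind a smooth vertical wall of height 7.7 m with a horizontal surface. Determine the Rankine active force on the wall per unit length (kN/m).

124 kN/m

K_a = tan²(45° − φ/2) = 0.2358.
P_a = ½ K_a γ H² = 0.5 × 0.2358 × 17.8 × 7.7² = 124.4 kN/m.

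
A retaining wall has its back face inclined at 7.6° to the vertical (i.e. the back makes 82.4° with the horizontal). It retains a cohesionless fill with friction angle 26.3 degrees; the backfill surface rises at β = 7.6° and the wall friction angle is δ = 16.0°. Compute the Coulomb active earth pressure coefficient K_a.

0.452

K_a = sin²(α+φ) / [sin²α · sin(α−δ) · (1 + √{sin(φ+δ)sin(φ−β) / (sin(α−δ)sin(α+β))})²].
With α = 82.4°, φ = 26.3°, δ = 16.0°, β = 7.6°: K_a = 0.4517.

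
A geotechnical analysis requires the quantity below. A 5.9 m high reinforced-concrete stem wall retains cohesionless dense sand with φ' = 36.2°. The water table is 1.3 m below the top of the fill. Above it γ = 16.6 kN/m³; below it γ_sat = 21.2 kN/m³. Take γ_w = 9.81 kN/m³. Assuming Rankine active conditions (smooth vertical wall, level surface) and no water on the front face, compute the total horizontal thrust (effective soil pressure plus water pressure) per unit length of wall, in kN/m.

164 kN/m

K_a = tan²(45° − φ/2) = 0.2574.
γ' = 21.2 − 9.81 = 11.39 kN/m³. Depth below WT = 4.6 m.
σ'_h at WT = K_a γ d_w = 5.554 kPa; at base = 5.554 + K_a γ' × 4.6 = 19.04 kPa.
P₁ (0–1.3 m) = ½×5.554×1.3 = 3.610. P₂ (1.3–5.9 m) = ½(5.554+19.04)×4.6 = 56.57.
P_w = ½ γ_w h₂² = 0.5×9.81×4.6² = 103.8. Total = 3.610+56.57+103.8 = 164.0 kN/m.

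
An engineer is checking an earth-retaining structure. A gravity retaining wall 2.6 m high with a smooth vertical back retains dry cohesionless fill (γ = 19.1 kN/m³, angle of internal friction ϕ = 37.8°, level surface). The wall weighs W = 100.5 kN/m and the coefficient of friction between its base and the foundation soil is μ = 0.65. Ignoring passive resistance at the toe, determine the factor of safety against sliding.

K_a = tan²(45° − 37.8°/2) = 0.2400.
P_a = ½K_aγH² = 0.5×0.2400×19.1×2.6² = 15.49 kN/m, acting at H/3 = 0.8667 m above the base.
FS_sliding = μW / P_a = 0.65×100.5 / 15.49 = 4.216.

4.22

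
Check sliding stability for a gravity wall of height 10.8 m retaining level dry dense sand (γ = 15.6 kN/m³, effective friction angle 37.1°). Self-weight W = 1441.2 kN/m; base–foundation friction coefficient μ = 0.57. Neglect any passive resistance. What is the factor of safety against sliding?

3.65

K_a = tan²(45° − 37.1°/2) = 0.2475.
P_a = ½K_aγH² = 0.5×0.2475×15.6×10.8² = 225.2 kN/m, acting at H/3 = 3.600 m above the base.
FS_sliding = μW / P_a = 0.57×1441.2 / 225.2 = 3.648.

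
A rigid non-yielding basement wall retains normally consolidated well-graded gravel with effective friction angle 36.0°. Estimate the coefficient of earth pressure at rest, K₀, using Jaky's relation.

0.412

K₀ = 1 − sin φ' = 1 − sin 36.0° = 0.4122.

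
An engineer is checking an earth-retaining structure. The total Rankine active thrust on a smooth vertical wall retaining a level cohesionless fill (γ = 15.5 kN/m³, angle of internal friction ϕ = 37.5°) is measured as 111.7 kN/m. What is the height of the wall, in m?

7.70 m

K_a = 0.2432. P_a = ½ K_a γ H² ⇒ H = √(2P_a/(K_a γ)).
H = √(2×111.7/(0.2432×15.5)) = 7.698 m.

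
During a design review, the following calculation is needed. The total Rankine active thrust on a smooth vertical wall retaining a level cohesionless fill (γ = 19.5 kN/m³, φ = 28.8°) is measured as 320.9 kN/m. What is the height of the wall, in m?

K_a = 0.3498. P_a = ½ K_a γ H² ⇒ H = √(2P_a/(K_a γ)).
H = √(2×320.9/(0.3498×19.5)) = 9.701 m.

9.70 m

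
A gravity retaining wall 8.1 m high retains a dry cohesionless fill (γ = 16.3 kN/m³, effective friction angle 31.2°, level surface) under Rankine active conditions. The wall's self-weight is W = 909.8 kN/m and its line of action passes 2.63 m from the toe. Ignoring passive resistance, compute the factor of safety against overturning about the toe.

5.22

K_a = tan²(45° − 31.2°/2) = 0.3175.
P_a = ½K_aγH² = 0.5×0.3175×16.3×8.1² = 169.8 kN/m, acting at H/3 = 2.700 m above the base.
Overturning moment M_o = P_a × H/3 = 169.8 × 2.700 = 458.4.
Resisting moment M_r = W × 2.63 = 909.8 × 2.63 = 2393.
FS_overturning = M_r/M_o = 2393/458.4 = 5.220.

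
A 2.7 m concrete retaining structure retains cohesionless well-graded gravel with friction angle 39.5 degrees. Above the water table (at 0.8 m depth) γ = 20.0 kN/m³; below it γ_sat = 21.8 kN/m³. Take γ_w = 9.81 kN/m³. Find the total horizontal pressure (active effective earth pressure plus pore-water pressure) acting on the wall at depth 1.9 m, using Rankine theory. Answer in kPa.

K_a = (1 − sin φ)/(1 + sin φ) = 0.2224.
γ' = 21.8 − 9.81 = 11.99 kN/m³.
Effective vertical stress at 1.9 m: σ'_v = 20.0×0.8 + 11.99×1.10 = 29.19 kPa.
σ'_h = K_a σ'_v = 0.2224 × 29.19 = 6.493 kPa; u = γ_w × 1.10 = 10.79 kPa.
Total σ_h = 6.493 + 10.79 = 17.28 kPa.

17.3 kPa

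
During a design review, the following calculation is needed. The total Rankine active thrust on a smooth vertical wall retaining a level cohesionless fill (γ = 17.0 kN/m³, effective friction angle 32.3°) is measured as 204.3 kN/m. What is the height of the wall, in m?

K_a = 0.3035. P_a = ½ K_a γ H² ⇒ H = √(2P_a/(K_a γ)).
H = √(2×204.3/(0.3035×17.0)) = 8.899 m.

8.90 m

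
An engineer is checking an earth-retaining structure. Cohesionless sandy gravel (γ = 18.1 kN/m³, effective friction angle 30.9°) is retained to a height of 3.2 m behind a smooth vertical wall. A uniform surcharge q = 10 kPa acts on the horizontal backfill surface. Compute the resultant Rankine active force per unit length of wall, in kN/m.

K_a = tan²(45° − φ/2) = 0.3214.
Soil triangle: ½ K_a γ H² = 0.5×0.3214×18.1×3.2² = 29.79 kN/m.
Surcharge rectangle: K_a q H = 0.3214×10×3.2 = 10.28 kN/m.
Total = 29.79 + 10.28 = 40.07 kN/m.

40.1 kN/m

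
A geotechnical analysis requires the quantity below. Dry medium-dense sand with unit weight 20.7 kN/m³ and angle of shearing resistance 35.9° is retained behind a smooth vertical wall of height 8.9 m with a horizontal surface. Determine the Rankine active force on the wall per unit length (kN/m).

K_a = tan²(45° − φ/2) = 0.2607.
P_a = ½ K_a γ H² = 0.5 × 0.2607 × 20.7 × 8.9² = 213.8 kN/m.

214 kN/m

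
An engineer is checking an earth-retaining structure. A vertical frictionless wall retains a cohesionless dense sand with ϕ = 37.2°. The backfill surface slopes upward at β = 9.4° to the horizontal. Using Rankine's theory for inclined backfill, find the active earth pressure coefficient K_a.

0.254

K_a = cos β · (cos β − √(cos²β − cos²φ)) / (cos β + √(cos²β − cos²φ)).
cos β = 0.9866, cos φ = 0.7965, √(cos²β − cos²φ) = 0.5821.
K_a = 0.9866 × (0.9866 − 0.5821)/(0.9866 + 0.5821) = 0.2544.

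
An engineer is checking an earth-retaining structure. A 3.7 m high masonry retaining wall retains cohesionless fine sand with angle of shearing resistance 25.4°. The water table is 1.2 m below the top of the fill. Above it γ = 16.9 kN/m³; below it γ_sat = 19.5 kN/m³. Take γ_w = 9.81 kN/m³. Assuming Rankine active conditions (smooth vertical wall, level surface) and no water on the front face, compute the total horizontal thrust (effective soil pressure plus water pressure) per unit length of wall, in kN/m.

67.9 kN/m

K_a = tan²(45° − φ/2) = 0.3996.
γ' = 19.5 − 9.81 = 9.690 kN/m³. Depth below WT = 2.5 m.
σ'_h at WT = K_a γ d_w = 8.105 kPa; at base = 8.105 + K_a γ' × 2.5 = 17.79 kPa.
P₁ (0–1.2 m) = ½×8.105×1.2 = 4.863. P₂ (1.2–3.7 m) = ½(8.105+17.79)×2.5 = 32.36.
P_w = ½ γ_w h₂² = 0.5×9.81×2.5² = 30.66. Total = 4.863+32.36+30.66 = 67.88 kN/m.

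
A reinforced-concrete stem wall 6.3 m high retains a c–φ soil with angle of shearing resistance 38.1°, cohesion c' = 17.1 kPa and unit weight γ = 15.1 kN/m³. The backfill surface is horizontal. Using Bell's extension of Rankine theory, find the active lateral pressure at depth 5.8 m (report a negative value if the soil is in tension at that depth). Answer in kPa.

4.10 kPa

K_a = (1 − sin φ)/(1 + sin φ) = 0.2368.
σ_a = K_a γ z − 2c√K_a = 0.2368×15.1×5.8 − 2×17.1×0.4867 = 4.098 kPa.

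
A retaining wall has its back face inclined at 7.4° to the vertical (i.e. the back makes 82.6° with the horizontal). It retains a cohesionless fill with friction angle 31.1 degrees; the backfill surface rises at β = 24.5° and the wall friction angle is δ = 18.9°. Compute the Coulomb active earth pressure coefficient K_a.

K_a = sin²(α+φ) / [sin²α · sin(α−δ) · (1 + √{sin(φ+δ)sin(φ−β) / (sin(α−δ)sin(α+β))})²].
With α = 82.6°, φ = 31.1°, δ = 18.9°, β = 24.5°: K_a = 0.5454.

0.545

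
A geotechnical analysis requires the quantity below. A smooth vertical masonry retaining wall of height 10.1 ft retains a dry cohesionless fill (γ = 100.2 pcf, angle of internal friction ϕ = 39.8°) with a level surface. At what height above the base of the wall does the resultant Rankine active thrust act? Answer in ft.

3.37 ft

K_a = 0.2194.
The pressure distribution is triangular, so the resultant acts at H/3 above the base = 10.1/3 = 3.367 ft.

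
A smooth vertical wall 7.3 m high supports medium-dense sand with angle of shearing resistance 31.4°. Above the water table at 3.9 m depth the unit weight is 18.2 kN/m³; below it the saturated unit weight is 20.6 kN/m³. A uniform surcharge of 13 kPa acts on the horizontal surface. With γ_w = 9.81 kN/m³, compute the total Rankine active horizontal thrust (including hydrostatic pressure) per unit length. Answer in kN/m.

K_a = tan²(45° − φ/2) = 0.3149.
γ' = 20.6 − 9.81 = 10.79 kN/m³. h₂ = H − d_w = 3.4 m.
σ'_h: at surface K_a·q = 4.094; at WT K_a(q+γd_w) = 26.45; at base K_a(q+γd_w+γ'h₂) = 38.00 kPa.
P₁ = ½(4.094+26.45)×3.9 = 59.55; P₂ = ½(26.45+38.00)×3.4 = 109.6; P_w = ½γ_w h₂² = 56.70.
Total = 59.55+109.6+56.70 = 225.8 kN/m.

226 kN/m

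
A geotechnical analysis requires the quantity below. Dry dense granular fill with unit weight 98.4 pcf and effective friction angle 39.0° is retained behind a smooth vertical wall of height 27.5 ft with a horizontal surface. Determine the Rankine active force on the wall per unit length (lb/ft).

K_a = tan²(45° − φ/2) = 0.2275.
P_a = ½ K_a γ H² = 0.5 × 0.2275 × 98.4 × 27.5² = 8465 lb/ft.

8460 lb/ft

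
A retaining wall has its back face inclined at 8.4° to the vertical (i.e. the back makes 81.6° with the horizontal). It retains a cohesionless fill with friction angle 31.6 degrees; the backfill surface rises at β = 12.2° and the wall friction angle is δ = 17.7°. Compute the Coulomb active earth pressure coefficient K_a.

0.411

K_a = sin²(α+φ) / [sin²α · sin(α−δ) · (1 + √{sin(φ+δ)sin(φ−β) / (sin(α−δ)sin(α+β))})²].
With α = 81.6°, φ = 31.6°, δ = 17.7°, β = 12.2°: K_a = 0.4106.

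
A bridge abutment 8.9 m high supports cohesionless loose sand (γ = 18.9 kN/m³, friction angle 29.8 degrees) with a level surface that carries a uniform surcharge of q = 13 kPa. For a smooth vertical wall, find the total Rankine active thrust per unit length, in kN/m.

290 kN/m

K_a = tan²(45° − φ/2) = 0.3360.
Soil triangle: ½ K_a γ H² = 0.5×0.3360×18.9×8.9² = 251.5 kN/m.
Surcharge rectangle: K_a q H = 0.3360×13×8.9 = 38.88 kN/m.
Total = 251.5 + 38.88 = 290.4 kN/m.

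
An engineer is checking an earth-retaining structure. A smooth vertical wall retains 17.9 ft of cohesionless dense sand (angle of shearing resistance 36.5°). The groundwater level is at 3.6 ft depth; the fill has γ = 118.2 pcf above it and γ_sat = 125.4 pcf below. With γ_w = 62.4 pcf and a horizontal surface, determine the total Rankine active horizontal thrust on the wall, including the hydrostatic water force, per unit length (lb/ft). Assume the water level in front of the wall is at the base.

K_a = tan²(45° − φ/2) = 0.2541.
γ' = 125.4 − 62.4 = 63.00 pcf. Depth below WT = 14.3 ft.
σ'_h at WT = K_a γ d_w = 108.1 psf; at base = 108.1 + K_a γ' × 14.3 = 337.0 psf.
P₁ (0–3.6 ft) = ½×108.1×3.6 = 194.6. P₂ (3.6–17.9 ft) = ½(108.1+337.0)×14.3 = 3182.
P_w = ½ γ_w h₂² = 0.5×62.4×14.3² = 6380. Total = 194.6+3182+6380 = 9757 lb/ft.

9760 lb/ft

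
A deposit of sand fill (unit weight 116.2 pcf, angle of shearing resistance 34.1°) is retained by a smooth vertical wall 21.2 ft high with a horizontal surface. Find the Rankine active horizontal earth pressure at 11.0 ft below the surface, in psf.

K_a = (1 − sin φ)/(1 + sin φ) = 0.2815.
σ_h = K_a γ z = 0.2815 × 116.2 × 11.0 = 359.8 psf.

360 psf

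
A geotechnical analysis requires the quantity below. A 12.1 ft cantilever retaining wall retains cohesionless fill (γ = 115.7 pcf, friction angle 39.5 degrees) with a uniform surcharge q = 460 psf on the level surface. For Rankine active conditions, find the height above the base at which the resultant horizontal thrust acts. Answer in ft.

K_a = 0.2224.
Triangular part P₁ = ½K_aγH² = 1884 at H/3 = 4.033 ft; rectangular part P₂ = K_a q H = 1238 at H/2 = 6.050 ft.
ȳ = (P₁·4.033 + P₂·6.050)/(P₁+P₂) = 4.833 ft.

4.83 ft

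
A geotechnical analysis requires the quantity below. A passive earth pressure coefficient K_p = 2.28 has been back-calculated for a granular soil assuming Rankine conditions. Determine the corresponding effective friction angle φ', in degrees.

K_p = (1+sin φ)/(1−sin φ) ⇒ sin φ = (K_p − 1)/(K_p + 1) = 0.3902.
φ = arcsin(0.3902) = 22.97°.

23.0°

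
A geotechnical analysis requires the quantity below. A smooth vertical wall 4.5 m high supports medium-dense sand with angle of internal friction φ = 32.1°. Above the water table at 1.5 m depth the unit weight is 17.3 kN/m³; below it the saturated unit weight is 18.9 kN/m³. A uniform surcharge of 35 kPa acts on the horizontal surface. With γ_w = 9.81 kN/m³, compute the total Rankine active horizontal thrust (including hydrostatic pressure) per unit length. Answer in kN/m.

135 kN/m

K_a = tan²(45° − φ/2) = 0.3060.
γ' = 18.9 − 9.81 = 9.090 kN/m³. h₂ = H − d_w = 3.0 m.
σ'_h: at surface K_a·q = 10.71; at WT K_a(q+γd_w) = 18.65; at base K_a(q+γd_w+γ'h₂) = 26.99 kPa.
P₁ = ½(10.71+18.65)×1.5 = 22.02; P₂ = ½(18.65+26.99)×3.0 = 68.47; P_w = ½γ_w h₂² = 44.14.
Total = 22.02+68.47+44.14 = 134.6 kN/m.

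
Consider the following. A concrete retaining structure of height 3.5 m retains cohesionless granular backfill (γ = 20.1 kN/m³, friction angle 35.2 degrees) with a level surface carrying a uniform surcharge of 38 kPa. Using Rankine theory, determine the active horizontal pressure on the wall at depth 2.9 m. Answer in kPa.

K_a = (1 − sin φ)/(1 + sin φ) = 0.2687.
σ_v = γz + q = 20.1 × 2.9 + 38 = 96.29 kPa.
σ_h = K_a σ_v = 0.2687 × 96.29 = 25.87 kPa.

25.9 kPa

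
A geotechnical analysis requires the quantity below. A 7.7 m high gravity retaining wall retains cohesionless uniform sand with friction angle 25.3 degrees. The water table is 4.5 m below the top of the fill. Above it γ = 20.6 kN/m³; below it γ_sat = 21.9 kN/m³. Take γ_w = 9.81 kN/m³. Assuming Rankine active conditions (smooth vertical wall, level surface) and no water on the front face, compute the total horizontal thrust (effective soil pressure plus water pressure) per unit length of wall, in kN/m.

278 kN/m

K_a = tan²(45° − φ/2) = 0.4012.
γ' = 21.9 − 9.81 = 12.09 kN/m³. Depth below WT = 3.2 m.
σ'_h at WT = K_a γ d_w = 37.19 kPa; at base = 37.19 + K_a γ' × 3.2 = 52.71 kPa.
P₁ (0–4.5 m) = ½×37.19×4.5 = 83.68. P₂ (4.5–7.7 m) = ½(37.19+52.71)×3.2 = 143.8.
P_w = ½ γ_w h₂² = 0.5×9.81×3.2² = 50.23. Total = 83.68+143.8+50.23 = 277.7 kN/m.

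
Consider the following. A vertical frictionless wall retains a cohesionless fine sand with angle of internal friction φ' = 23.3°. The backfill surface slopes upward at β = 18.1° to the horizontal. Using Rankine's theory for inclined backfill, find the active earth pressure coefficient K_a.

K_a = cos β · (cos β − √(cos²β − cos²φ)) / (cos β + √(cos²β − cos²φ)).
cos β = 0.9505, cos φ = 0.9184, √(cos²β − cos²φ) = 0.2448.
K_a = 0.9505 × (0.9505 − 0.2448)/(0.9505 + 0.2448) = 0.5612.

0.561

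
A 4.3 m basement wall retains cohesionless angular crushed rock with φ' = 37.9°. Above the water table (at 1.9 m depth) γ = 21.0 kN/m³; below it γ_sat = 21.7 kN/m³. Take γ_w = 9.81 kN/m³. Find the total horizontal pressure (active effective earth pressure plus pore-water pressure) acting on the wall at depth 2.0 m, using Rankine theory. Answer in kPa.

K_a = (1 − sin φ)/(1 + sin φ) = 0.2389.
γ' = 21.7 − 9.81 = 11.89 kN/m³.
Effective vertical stress at 2.0 m: σ'_v = 21.0×1.9 + 11.89×0.100 = 41.09 kPa.
σ'_h = K_a σ'_v = 0.2389 × 41.09 = 9.818 kPa; u = γ_w × 0.100 = 0.9810 kPa.
Total σ_h = 9.818 + 0.9810 = 10.80 kPa.

10.8 kPa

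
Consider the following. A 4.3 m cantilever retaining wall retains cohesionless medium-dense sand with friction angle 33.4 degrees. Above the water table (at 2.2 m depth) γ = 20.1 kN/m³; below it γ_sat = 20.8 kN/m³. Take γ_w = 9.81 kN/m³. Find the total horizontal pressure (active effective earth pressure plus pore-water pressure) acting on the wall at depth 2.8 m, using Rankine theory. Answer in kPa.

20.6 kPa

K_a = (1 − sin φ)/(1 + sin φ) = 0.2899.
γ' = 20.8 − 9.81 = 10.99 kN/m³.
Effective vertical stress at 2.8 m: σ'_v = 20.1×2.2 + 10.99×0.600 = 50.81 kPa.
σ'_h = K_a σ'_v = 0.2899 × 50.81 = 14.73 kPa; u = γ_w × 0.600 = 5.886 kPa.
Total σ_h = 14.73 + 5.886 = 20.62 kPa.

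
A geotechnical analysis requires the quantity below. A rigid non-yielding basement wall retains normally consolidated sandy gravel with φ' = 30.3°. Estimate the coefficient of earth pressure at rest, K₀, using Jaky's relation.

0.495

K₀ = 1 − sin φ' = 1 − sin 30.3° = 0.4955.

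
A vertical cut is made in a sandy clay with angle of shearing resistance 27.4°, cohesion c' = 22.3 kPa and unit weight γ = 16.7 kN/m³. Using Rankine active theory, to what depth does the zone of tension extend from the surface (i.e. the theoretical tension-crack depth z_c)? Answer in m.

4.39 m

K_a = tan²(45° − 27.4°/2) = 0.3697; √K_a = 0.6080.
The active pressure is zero where K_a γ z = 2c√K_a, so z_c = 2c/(γ√K_a) = 2×22.3/(16.7×0.6080) = 4.392 m.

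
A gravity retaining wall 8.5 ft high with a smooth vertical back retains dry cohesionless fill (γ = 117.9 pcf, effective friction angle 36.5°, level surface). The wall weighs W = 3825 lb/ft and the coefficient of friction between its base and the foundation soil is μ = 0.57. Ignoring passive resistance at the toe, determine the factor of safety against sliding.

2.01

K_a = tan²(45° − 36.5°/2) = 0.2541.
P_a = ½K_aγH² = 0.5×0.2541×117.9×8.5² = 1082 lb/ft, acting at H/3 = 2.833 ft above the base.
FS_sliding = μW / P_a = 0.57×3825 / 1082 = 2.015.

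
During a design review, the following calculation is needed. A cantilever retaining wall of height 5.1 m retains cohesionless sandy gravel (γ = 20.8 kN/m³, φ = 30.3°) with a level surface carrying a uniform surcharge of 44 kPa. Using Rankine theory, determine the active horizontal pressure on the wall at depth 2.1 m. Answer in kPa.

K_a = (1 − sin φ)/(1 + sin φ) = 0.3293.
σ_v = γz + q = 20.8 × 2.1 + 44 = 87.68 kPa.
σ_h = K_a σ_v = 0.3293 × 87.68 = 28.87 kPa.

28.9 kPa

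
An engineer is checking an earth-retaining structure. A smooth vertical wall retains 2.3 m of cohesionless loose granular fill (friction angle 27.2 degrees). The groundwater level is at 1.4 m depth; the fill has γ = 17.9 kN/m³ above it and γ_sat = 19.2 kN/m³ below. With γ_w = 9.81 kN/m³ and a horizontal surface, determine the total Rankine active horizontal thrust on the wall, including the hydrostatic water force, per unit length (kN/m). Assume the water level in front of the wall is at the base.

20.3 kN/m

K_a = tan²(45° − φ/2) = 0.3726.
γ' = 19.2 − 9.81 = 9.390 kN/m³. Depth below WT = 0.9 m.
σ'_h at WT = K_a γ d_w = 9.337 kPa; at base = 9.337 + K_a γ' × 0.9 = 12.49 kPa.
P₁ (0–1.4 m) = ½×9.337×1.4 = 6.536. P₂ (1.4–2.3 m) = ½(9.337+12.49)×0.9 = 9.820.
P_w = ½ γ_w h₂² = 0.5×9.81×0.9² = 3.973. Total = 6.536+9.820+3.973 = 20.33 kN/m.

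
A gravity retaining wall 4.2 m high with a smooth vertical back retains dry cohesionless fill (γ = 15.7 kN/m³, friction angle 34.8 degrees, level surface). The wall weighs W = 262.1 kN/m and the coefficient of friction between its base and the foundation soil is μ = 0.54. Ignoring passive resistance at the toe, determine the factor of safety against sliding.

K_a = tan²(45° − 34.8°/2) = 0.2733.
P_a = ½K_aγH² = 0.5×0.2733×15.7×4.2² = 37.85 kN/m, acting at H/3 = 1.400 m above the base.
FS_sliding = μW / P_a = 0.54×262.1 / 37.85 = 3.740.

3.74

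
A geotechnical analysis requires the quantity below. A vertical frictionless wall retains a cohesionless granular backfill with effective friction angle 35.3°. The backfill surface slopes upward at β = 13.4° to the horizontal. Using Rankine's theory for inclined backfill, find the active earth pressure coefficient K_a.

0.287

K_a = cos β · (cos β − √(cos²β − cos²φ)) / (cos β + √(cos²β − cos²φ)).
cos β = 0.9728, cos φ = 0.8161, √(cos²β − cos²φ) = 0.5294.
K_a = 0.9728 × (0.9728 − 0.5294)/(0.9728 + 0.5294) = 0.2872.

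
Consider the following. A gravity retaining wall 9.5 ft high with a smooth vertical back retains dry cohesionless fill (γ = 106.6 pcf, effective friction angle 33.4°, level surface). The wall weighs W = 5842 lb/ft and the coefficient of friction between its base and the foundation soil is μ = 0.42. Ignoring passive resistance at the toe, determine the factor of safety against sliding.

K_a = tan²(45° − 33.4°/2) = 0.2899.
P_a = ½K_aγH² = 0.5×0.2899×106.6×9.5² = 1395 lb/ft, acting at H/3 = 3.167 ft above the base.
FS_sliding = μW / P_a = 0.42×5842 / 1395 = 1.759.

1.76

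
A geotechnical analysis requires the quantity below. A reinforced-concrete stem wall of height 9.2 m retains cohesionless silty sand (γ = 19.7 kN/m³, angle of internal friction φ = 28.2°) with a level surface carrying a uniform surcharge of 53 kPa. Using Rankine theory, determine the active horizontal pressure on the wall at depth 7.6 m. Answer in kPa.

K_a = (1 − sin φ)/(1 + sin φ) = 0.3582.
σ_v = γz + q = 19.7 × 7.6 + 53 = 202.7 kPa.
σ_h = K_a σ_v = 0.3582 × 202.7 = 72.61 kPa.

72.6 kPa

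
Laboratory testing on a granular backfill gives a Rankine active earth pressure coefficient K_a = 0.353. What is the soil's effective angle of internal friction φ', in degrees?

28.6°

K_a = tan²(45° − φ/2) ⇒ 45° − φ/2 = arctan(√0.353) = 30.72°.
φ = 2(45° − 30.72°) = 28.57°.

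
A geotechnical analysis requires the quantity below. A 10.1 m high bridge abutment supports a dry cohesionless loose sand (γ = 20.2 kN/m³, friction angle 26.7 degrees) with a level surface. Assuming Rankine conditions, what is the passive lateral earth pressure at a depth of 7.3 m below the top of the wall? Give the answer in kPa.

K_p = (1 + sin φ)/(1 − sin φ) = 2.632.
σ_h = K_p γ z = 2.632 × 20.2 × 7.3 = 388.1 kPa.

388 kPa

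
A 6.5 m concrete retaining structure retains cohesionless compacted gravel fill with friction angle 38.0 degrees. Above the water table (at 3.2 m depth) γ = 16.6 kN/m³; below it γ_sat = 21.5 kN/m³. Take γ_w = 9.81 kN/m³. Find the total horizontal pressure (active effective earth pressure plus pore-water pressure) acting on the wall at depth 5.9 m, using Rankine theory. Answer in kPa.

K_a = (1 − sin φ)/(1 + sin φ) = 0.2379.
γ' = 21.5 − 9.81 = 11.69 kN/m³.
Effective vertical stress at 5.9 m: σ'_v = 16.6×3.2 + 11.69×2.70 = 84.68 kPa.
σ'_h = K_a σ'_v = 0.2379 × 84.68 = 20.14 kPa; u = γ_w × 2.70 = 26.49 kPa.
Total σ_h = 20.14 + 26.49 = 46.63 kPa.

46.6 kPa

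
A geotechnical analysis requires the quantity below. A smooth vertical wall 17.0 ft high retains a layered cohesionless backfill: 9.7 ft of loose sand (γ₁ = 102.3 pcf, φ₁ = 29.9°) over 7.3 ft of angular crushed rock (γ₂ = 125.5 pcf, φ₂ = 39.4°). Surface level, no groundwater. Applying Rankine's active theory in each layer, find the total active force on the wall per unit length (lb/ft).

3980 lb/ft

K_a1 = tan²(45°−29.9°/2) = 0.3347; K_a2 = tan²(45°−39.4°/2) = 0.2234.
Layer 1: σ at base = K_a1 γ₁ h₁ = 332.1 psf; P₁ = ½×332.1×9.7 = 1611.
Layer 2: σ_v at top = γ₁h₁ = 992.3; σ_h top = K_a2×992.3 = 221.7; σ_h base = K_a2×(992.3+125.5×7.3) = 426.4.
P₂ = ½(221.7+426.4)×7.3 = 2366. Total P_a = 1611+2366 = 3976 lb/ft.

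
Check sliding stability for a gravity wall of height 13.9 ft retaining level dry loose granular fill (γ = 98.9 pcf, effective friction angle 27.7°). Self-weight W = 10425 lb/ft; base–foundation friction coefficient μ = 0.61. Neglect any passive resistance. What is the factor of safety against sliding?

K_a = tan²(45° − 27.7°/2) = 0.3653.
P_a = ½K_aγH² = 0.5×0.3653×98.9×13.9² = 3490 lb/ft, acting at H/3 = 4.633 ft above the base.
FS_sliding = μW / P_a = 0.61×10425 / 3490 = 1.822.

1.82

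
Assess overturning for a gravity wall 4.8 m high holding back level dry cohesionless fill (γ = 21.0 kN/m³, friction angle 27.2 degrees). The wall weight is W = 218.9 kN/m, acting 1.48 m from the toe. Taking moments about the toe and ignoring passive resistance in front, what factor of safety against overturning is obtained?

K_a = tan²(45° − 27.2°/2) = 0.3726.
P_a = ½K_aγH² = 0.5×0.3726×21.0×4.8² = 90.14 kN/m, acting at H/3 = 1.600 m above the base.
Overturning moment M_o = P_a × H/3 = 90.14 × 1.600 = 144.2.
Resisting moment M_r = W × 1.48 = 218.9 × 1.48 = 324.0.
FS_overturning = M_r/M_o = 324.0/144.2 = 2.246.

2.25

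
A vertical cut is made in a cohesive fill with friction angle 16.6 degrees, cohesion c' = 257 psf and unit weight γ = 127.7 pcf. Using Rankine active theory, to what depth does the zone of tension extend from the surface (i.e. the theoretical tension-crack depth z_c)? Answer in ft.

K_a = tan²(45° − 16.6°/2) = 0.5556; √K_a = 0.7454.
The active pressure is zero where K_a γ z = 2c√K_a, so z_c = 2c/(γ√K_a) = 2×257/(127.7×0.7454) = 5.400 ft.

5.40 ft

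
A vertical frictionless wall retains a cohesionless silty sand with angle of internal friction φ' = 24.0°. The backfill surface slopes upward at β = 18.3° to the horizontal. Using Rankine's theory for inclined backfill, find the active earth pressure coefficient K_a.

K_a = cos β · (cos β − √(cos²β − cos²φ)) / (cos β + √(cos²β − cos²φ)).
cos β = 0.9494, cos φ = 0.9135, √(cos²β − cos²φ) = 0.2585.
K_a = 0.9494 × (0.9494 − 0.2585)/(0.9494 + 0.2585) = 0.5430.

0.543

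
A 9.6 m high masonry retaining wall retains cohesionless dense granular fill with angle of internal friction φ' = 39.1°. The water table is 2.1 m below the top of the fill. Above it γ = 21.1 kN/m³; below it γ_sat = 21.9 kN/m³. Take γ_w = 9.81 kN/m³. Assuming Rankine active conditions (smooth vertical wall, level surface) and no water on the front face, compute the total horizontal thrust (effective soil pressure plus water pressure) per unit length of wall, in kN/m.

K_a = tan²(45° − φ/2) = 0.2265.
γ' = 21.9 − 9.81 = 12.09 kN/m³. Depth below WT = 7.5 m.
σ'_h at WT = K_a γ d_w = 10.04 kPa; at base = 10.04 + K_a γ' × 7.5 = 30.57 kPa.
P₁ (0–2.1 m) = ½×10.04×2.1 = 10.54. P₂ (2.1–9.6 m) = ½(10.04+30.57)×7.5 = 152.3.
P_w = ½ γ_w h₂² = 0.5×9.81×7.5² = 275.9. Total = 10.54+152.3+275.9 = 438.7 kN/m.

439 kN/m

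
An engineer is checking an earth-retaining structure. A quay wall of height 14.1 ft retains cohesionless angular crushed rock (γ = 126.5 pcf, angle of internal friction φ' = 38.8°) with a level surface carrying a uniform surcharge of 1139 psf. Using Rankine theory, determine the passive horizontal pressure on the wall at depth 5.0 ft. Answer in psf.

7720 psf

K_p = (1 + sin φ)/(1 − sin φ) = 4.356.
σ_v = γz + q = 126.5 × 5.0 + 1139 = 1772 psf.
σ_h = K_p σ_v = 4.356 × 1772 = 7717 psf.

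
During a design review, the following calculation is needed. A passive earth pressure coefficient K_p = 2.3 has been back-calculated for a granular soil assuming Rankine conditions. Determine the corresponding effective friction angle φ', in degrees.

K_p = (1+sin φ)/(1−sin φ) ⇒ sin φ = (K_p − 1)/(K_p + 1) = 0.3939.
φ = arcsin(0.3939) = 23.20°.

23.2°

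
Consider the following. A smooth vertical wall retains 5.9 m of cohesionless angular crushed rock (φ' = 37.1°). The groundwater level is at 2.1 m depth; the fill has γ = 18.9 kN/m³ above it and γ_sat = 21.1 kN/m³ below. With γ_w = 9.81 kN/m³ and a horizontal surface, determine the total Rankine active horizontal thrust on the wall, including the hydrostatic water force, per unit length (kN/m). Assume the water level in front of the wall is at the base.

K_a = tan²(45° − φ/2) = 0.2475.
γ' = 21.1 − 9.81 = 11.29 kN/m³. Depth below WT = 3.8 m.
σ'_h at WT = K_a γ d_w = 9.823 kPa; at base = 9.823 + K_a γ' × 3.8 = 20.44 kPa.
P₁ (0–2.1 m) = ½×9.823×2.1 = 10.31. P₂ (2.1–5.9 m) = ½(9.823+20.44)×3.8 = 57.50.
P_w = ½ γ_w h₂² = 0.5×9.81×3.8² = 70.83. Total = 10.31+57.50+70.83 = 138.6 kN/m.

139 kN/m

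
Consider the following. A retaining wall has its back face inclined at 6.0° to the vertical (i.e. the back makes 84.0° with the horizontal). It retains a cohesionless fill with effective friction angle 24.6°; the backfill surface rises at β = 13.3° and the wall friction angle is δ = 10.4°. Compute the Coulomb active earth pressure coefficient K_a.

K_a = sin²(α+φ) / [sin²α · sin(α−δ) · (1 + √{sin(φ+δ)sin(φ−β) / (sin(α−δ)sin(α+β))})²].
With α = 84.0°, φ = 24.6°, δ = 10.4°, β = 13.3°: K_a = 0.5244.

0.524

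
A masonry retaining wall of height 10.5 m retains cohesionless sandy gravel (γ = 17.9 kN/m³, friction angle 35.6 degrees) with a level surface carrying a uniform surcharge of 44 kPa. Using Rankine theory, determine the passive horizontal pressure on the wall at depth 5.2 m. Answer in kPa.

K_p = (1 + sin φ)/(1 − sin φ) = 3.786.
σ_v = γz + q = 17.9 × 5.2 + 44 = 137.1 kPa.
σ_h = K_p σ_v = 3.786 × 137.1 = 519.0 kPa.

519 kPa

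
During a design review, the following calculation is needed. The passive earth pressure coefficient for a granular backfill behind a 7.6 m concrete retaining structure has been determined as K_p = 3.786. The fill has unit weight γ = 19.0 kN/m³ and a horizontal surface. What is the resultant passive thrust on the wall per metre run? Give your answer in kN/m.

P = ½ K_p γ H² = 0.5 × 3.786 × 19.0 × 7.6² = 2077 kN/m.

2080 kN/m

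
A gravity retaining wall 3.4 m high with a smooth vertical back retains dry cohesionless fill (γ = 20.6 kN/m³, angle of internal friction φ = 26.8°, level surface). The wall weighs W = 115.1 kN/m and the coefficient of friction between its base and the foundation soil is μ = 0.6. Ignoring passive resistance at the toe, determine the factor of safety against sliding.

1.53

K_a = tan²(45° − 26.8°/2) = 0.3785.
P_a = ½K_aγH² = 0.5×0.3785×20.6×3.4² = 45.06 kN/m, acting at H/3 = 1.133 m above the base.
FS_sliding = μW / P_a = 0.6×115.1 / 45.06 = 1.532.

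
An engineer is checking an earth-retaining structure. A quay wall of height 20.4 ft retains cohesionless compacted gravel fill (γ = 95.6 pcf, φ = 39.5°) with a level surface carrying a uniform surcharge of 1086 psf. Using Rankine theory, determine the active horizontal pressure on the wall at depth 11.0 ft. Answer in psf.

475 psf

K_a = (1 − sin φ)/(1 + sin φ) = 0.2224.
σ_v = γz + q = 95.6 × 11.0 + 1086 = 2138 psf.
σ_h = K_a σ_v = 0.2224 × 2138 = 475.5 psf.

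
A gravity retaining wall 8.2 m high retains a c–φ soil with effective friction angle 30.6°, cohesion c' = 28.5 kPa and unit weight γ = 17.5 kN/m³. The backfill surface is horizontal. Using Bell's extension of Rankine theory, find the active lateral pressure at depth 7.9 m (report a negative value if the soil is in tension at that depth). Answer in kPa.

12.5 kPa

K_a = (1 − sin φ)/(1 + sin φ) = 0.3253.
σ_a = K_a γ z − 2c√K_a = 0.3253×17.5×7.9 − 2×28.5×0.5704 = 12.47 kPa.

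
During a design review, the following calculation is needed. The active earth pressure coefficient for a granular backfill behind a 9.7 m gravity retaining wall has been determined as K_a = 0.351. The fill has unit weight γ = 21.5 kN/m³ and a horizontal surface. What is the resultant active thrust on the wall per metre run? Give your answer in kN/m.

355 kN/m

P = ½ K_a γ H² = 0.5 × 0.351 × 21.5 × 9.7² = 355.0 kN/m.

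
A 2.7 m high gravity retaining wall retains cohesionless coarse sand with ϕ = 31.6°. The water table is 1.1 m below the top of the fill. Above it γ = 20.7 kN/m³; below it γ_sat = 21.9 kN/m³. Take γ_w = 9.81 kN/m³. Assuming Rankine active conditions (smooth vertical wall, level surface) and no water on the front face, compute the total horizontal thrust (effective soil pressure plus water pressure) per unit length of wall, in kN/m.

K_a = tan²(45° − φ/2) = 0.3123.
γ' = 21.9 − 9.81 = 12.09 kN/m³. Depth below WT = 1.6 m.
σ'_h at WT = K_a γ d_w = 7.112 kPa; at base = 7.112 + K_a γ' × 1.6 = 13.15 kPa.
P₁ (0–1.1 m) = ½×7.112×1.1 = 3.912. P₂ (1.1–2.7 m) = ½(7.112+13.15)×1.6 = 16.21.
P_w = ½ γ_w h₂² = 0.5×9.81×1.6² = 12.56. Total = 3.912+16.21+12.56 = 32.68 kN/m.

32.7 kN/m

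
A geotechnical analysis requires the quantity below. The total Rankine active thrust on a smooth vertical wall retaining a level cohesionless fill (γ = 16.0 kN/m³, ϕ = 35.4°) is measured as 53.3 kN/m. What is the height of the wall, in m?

K_a = 0.2664. P_a = ½ K_a γ H² ⇒ H = √(2P_a/(K_a γ)).
H = √(2×53.3/(0.2664×16.0)) = 5.001 m.

5.00 m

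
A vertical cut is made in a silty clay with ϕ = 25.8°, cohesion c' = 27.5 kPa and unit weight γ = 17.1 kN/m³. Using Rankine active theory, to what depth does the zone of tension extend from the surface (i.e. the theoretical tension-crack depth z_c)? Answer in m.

K_a = tan²(45° − 25.8°/2) = 0.3935; √K_a = 0.6273.
The active pressure is zero where K_a γ z = 2c√K_a, so z_c = 2c/(γ√K_a) = 2×27.5/(17.1×0.6273) = 5.127 m.

5.13 m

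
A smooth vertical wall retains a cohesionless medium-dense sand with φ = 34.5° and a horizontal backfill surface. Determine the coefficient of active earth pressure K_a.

K_a = (1 − sin φ)/(1 + sin φ) = (1 − sin 34.5°)/(1 + sin 34.5°) = 0.2768.

0.277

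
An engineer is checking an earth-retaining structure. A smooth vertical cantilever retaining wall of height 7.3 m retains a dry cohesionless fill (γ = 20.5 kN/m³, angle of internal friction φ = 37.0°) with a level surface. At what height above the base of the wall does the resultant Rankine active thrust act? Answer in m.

K_a = 0.2486.
The pressure distribution is triangular, so the resultant acts at H/3 above the base = 7.3/3 = 2.433 m.

2.43 m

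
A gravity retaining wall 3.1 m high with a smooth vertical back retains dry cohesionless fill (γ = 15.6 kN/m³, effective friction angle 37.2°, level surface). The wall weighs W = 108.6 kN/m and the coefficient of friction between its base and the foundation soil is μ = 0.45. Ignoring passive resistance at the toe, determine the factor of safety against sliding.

K_a = tan²(45° − 37.2°/2) = 0.2464.
P_a = ½K_aγH² = 0.5×0.2464×15.6×3.1² = 18.47 kN/m, acting at H/3 = 1.033 m above the base.
FS_sliding = μW / P_a = 0.45×108.6 / 18.47 = 2.646.

2.65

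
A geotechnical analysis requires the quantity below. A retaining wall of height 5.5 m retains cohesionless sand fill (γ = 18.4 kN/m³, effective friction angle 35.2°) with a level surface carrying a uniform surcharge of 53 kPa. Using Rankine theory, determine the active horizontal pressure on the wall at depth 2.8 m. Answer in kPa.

K_a = (1 − sin φ)/(1 + sin φ) = 0.2687.
σ_v = γz + q = 18.4 × 2.8 + 53 = 104.5 kPa.
σ_h = K_a σ_v = 0.2687 × 104.5 = 28.08 kPa.

28.1 kPa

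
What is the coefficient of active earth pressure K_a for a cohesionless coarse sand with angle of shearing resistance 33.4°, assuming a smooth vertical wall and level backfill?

0.290

K_a = (1 − sin φ)/(1 + sin φ) = (1 − sin 33.4°)/(1 + sin 33.4°) = 0.2899.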